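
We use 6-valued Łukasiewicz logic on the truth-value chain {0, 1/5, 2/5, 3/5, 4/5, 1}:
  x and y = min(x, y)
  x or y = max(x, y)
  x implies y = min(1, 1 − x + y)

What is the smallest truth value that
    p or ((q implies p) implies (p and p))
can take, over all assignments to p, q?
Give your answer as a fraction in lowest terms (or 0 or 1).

Take p = 0, q = 0:
q implies p = 0 implies 0 = 1
p and p = 0 and 0 = 0
(q implies p) implies (p and p) = 1 implies 0 = 0
p or ((q implies p) implies (p and p)) = 0 or 0 = 0
No assignment yields a value below 0, so this is the minimum.

0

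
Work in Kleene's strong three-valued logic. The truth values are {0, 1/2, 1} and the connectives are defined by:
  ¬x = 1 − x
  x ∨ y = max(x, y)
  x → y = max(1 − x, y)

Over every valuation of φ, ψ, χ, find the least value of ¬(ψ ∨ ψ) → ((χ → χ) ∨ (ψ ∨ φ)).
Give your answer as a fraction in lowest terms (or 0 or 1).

1/2

Take φ = 0, ψ = 0, χ = 1/2:
ψ ∨ ψ = 0 ∨ 0 = 0
¬(ψ ∨ ψ) = ¬0 = 1
χ → χ = 1/2 → 1/2 = 1/2
ψ ∨ φ = 0 ∨ 0 = 0
(χ → χ) ∨ (ψ ∨ φ) = 1/2 ∨ 0 = 1/2
¬(ψ ∨ ψ) → ((χ → χ) ∨ (ψ ∨ φ)) = 1 → 1/2 = 1/2
No assignment yields a value below 1/2, so this is the minimum.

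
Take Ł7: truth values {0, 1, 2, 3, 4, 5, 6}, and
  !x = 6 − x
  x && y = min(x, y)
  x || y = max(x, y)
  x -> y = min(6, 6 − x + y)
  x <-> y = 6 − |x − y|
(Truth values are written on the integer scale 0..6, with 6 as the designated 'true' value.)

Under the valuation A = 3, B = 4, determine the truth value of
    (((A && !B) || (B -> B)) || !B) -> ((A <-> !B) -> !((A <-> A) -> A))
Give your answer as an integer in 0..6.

!B = !4 = 2
A && !B = 3 && 2 = 2
B -> B = 4 -> 4 = 6
(A && !B) || (B -> B) = 2 || 6 = 6
!B = !4 = 2
((A && !B) || (B -> B)) || !B = 6 || 2 = 6
!B = !4 = 2
A <-> !B = 3 <-> 2 = 5
A <-> A = 3 <-> 3 = 6
(A <-> A) -> A = 6 -> 3 = 3
!((A <-> A) -> A) = !3 = 3
(A <-> !B) -> !((A <-> A) -> A) = 5 -> 3 = 4
(((A && !B) || (B -> B)) || !B) -> ((A <-> !B) -> !((A <-> A) -> A)) = 6 -> 4 = 4

4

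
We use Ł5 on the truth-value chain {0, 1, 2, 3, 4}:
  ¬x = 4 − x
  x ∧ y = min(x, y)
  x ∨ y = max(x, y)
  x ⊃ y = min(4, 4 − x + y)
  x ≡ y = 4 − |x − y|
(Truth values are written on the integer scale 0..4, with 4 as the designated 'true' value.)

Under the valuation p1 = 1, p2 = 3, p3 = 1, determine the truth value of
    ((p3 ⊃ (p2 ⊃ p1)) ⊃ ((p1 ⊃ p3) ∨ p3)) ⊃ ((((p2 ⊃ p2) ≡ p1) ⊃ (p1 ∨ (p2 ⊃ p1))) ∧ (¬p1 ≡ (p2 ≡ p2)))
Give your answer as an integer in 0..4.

3

p2 ⊃ p1 = 3 ⊃ 1 = 2
p3 ⊃ (p2 ⊃ p1) = 1 ⊃ 2 = 4
p1 ⊃ p3 = 1 ⊃ 1 = 4
(p1 ⊃ p3) ∨ p3 = 4 ∨ 1 = 4
(p3 ⊃ (p2 ⊃ p1)) ⊃ ((p1 ⊃ p3) ∨ p3) = 4 ⊃ 4 = 4
p2 ⊃ p2 = 3 ⊃ 3 = 4
(p2 ⊃ p2) ≡ p1 = 4 ≡ 1 = 1
p2 ⊃ p1 = 3 ⊃ 1 = 2
p1 ∨ (p2 ⊃ p1) = 1 ∨ 2 = 2
((p2 ⊃ p2) ≡ p1) ⊃ (p1 ∨ (p2 ⊃ p1)) = 1 ⊃ 2 = 4
¬p1 = ¬1 = 3
p2 ≡ p2 = 3 ≡ 3 = 4
¬p1 ≡ (p2 ≡ p2) = 3 ≡ 4 = 3
(((p2 ⊃ p2) ≡ p1) ⊃ (p1 ∨ (p2 ⊃ p1))) ∧ (¬p1 ≡ (p2 ≡ p2)) = 4 ∧ 3 = 3
((p3 ⊃ (p2 ⊃ p1)) ⊃ ((p1 ⊃ p3) ∨ p3)) ⊃ ((((p2 ⊃ p2) ≡ p1) ⊃ (p1 ∨ (p2 ⊃ p1))) ∧ (¬p1 ≡ (p2 ≡ p2))) = 4 ⊃ 3 = 3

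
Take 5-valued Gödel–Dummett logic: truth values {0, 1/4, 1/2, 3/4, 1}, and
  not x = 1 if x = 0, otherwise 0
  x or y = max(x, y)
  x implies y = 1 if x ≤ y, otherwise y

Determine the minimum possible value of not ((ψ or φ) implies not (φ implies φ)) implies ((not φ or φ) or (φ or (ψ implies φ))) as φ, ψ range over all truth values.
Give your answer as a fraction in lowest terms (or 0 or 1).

Take φ = 1/4, ψ = 1/2:
ψ or φ = 1/2 or 1/4 = 1/2
φ implies φ = 1/4 implies 1/4 = 1
not (φ implies φ) = not 1 = 0
(ψ or φ) implies not (φ implies φ) = 1/2 implies 0 = 0
not ((ψ or φ) implies not (φ implies φ)) = not 0 = 1
not φ = not 1/4 = 0
not φ or φ = 0 or 1/4 = 1/4
ψ implies φ = 1/2 implies 1/4 = 1/4
φ or (ψ implies φ) = 1/4 or 1/4 = 1/4
(not φ or φ) or (φ or (ψ implies φ)) = 1/4 or 1/4 = 1/4
not ((ψ or φ) implies not (φ implies φ)) implies ((not φ or φ) or (φ or (ψ implies φ))) = 1 implies 1/4 = 1/4
No assignment yields a value below 1/4, so this is the minimum.

1/4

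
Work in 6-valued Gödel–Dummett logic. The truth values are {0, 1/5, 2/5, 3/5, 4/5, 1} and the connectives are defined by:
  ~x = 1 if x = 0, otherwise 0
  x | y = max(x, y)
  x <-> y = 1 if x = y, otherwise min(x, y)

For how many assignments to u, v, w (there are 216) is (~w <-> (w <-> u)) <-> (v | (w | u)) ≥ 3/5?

27

value 1: 11 assignments (counts)
value 4/5: 9 assignments (counts)
value 3/5: 7 assignments (counts)
value 2/5: 5 assignments
value 1/5: 3 assignments
value 0: 181 assignments
So 27 of the 216 assignments meet the threshold.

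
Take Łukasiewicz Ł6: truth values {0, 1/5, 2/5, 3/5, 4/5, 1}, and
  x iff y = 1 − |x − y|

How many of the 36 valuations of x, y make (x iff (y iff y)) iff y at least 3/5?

24

value 1: 6 assignments (counts)
value 4/5: 10 assignments (counts)
value 3/5: 8 assignments (counts)
value 2/5: 6 assignments
value 1/5: 4 assignments
value 0: 2 assignments
So 24 of the 36 assignments meet the threshold.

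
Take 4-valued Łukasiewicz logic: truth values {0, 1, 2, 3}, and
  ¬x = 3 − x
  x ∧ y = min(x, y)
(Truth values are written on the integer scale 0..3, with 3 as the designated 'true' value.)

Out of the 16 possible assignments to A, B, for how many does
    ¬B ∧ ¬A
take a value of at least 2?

4

A = 0, B = 0 ↦ 3  ≥
A = 0, B = 1 ↦ 2  ≥
A = 0, B = 2 ↦ 1  <
A = 0, B = 3 ↦ 0  <
A = 1, B = 0 ↦ 2  ≥
A = 1, B = 1 ↦ 2  ≥
A = 1, B = 2 ↦ 1  <
A = 1, B = 3 ↦ 0  <
A = 2, B = 0 ↦ 1  <
A = 2, B = 1 ↦ 1  <
A = 2, B = 2 ↦ 1  <
A = 2, B = 3 ↦ 0  <
A = 3, B = 0 ↦ 0  <
A = 3, B = 1 ↦ 0  <
A = 3, B = 2 ↦ 0  <
A = 3, B = 3 ↦ 0  <
So 4 of the 16 assignments meet the threshold.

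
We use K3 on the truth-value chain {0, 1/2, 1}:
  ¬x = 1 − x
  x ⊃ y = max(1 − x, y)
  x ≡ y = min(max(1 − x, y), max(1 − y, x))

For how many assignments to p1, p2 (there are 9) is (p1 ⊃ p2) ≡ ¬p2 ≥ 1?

p1 = 0, p2 = 0 ↦ 1  ≥
p1 = 0, p2 = 1/2 ↦ 1/2  <
p1 = 0, p2 = 1 ↦ 0  <
p1 = 1/2, p2 = 0 ↦ 1/2  <
p1 = 1/2, p2 = 1/2 ↦ 1/2  <
p1 = 1/2, p2 = 1 ↦ 0  <
p1 = 1, p2 = 0 ↦ 0  <
p1 = 1, p2 = 1/2 ↦ 1/2  <
p1 = 1, p2 = 1 ↦ 0  <
So 1 of the 9 assignments meets the threshold.

1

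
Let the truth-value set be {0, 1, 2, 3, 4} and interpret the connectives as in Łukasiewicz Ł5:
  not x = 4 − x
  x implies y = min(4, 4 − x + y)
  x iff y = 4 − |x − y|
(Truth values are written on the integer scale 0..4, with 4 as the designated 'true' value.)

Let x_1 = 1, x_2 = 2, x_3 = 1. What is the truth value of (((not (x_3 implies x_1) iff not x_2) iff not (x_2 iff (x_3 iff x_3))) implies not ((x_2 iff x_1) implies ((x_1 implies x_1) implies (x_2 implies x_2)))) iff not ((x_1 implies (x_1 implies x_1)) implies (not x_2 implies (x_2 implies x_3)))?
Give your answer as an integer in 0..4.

x_3 implies x_1 = 1 implies 1 = 4
not (x_3 implies x_1) = not 4 = 0
not x_2 = not 2 = 2
not (x_3 implies x_1) iff not x_2 = 0 iff 2 = 2
x_3 iff x_3 = 1 iff 1 = 4
x_2 iff (x_3 iff x_3) = 2 iff 4 = 2
not (x_2 iff (x_3 iff x_3)) = not 2 = 2
(not (x_3 implies x_1) iff not x_2) iff not (x_2 iff (x_3 iff x_3)) = 2 iff 2 = 4
x_2 iff x_1 = 2 iff 1 = 3
x_1 implies x_1 = 1 implies 1 = 4
x_2 implies x_2 = 2 implies 2 = 4
(x_1 implies x_1) implies (x_2 implies x_2) = 4 implies 4 = 4
(x_2 iff x_1) implies ((x_1 implies x_1) implies (x_2 implies x_2)) = 3 implies 4 = 4
not ((x_2 iff x_1) implies ((x_1 implies x_1) implies (x_2 implies x_2))) = not 4 = 0
((not (x_3 implies x_1) iff not x_2) iff not (x_2 iff (x_3 iff x_3))) implies not ((x_2 iff x_1) implies ((x_1 implies x_1) implies (x_2 implies x_2))) = 4 implies 0 = 0
x_1 implies x_1 = 1 implies 1 = 4
x_1 implies (x_1 implies x_1) = 1 implies 4 = 4
not x_2 = not 2 = 2
x_2 implies x_3 = 2 implies 1 = 3
not x_2 implies (x_2 implies x_3) = 2 implies 3 = 4
(x_1 implies (x_1 implies x_1)) implies (not x_2 implies (x_2 implies x_3)) = 4 implies 4 = 4
not ((x_1 implies (x_1 implies x_1)) implies (not x_2 implies (x_2 implies x_3))) = not 4 = 0
(((not (x_3 implies x_1) iff not x_2) iff not (x_2 iff (x_3 iff x_3))) implies not ((x_2 iff x_1) implies ((x_1 implies x_1) implies (x_2 implies x_2)))) iff not ((x_1 implies (x_1 implies x_1)) implies (not x_2 implies (x_2 implies x_3))) = 0 iff 0 = 4

4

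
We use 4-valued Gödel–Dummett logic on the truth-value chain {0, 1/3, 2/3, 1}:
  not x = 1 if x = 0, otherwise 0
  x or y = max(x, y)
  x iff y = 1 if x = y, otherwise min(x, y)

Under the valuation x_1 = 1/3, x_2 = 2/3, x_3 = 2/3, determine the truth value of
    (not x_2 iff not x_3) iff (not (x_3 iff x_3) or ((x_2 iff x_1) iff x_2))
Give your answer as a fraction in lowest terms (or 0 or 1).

1/3

not x_2 = not 2/3 = 0
not x_3 = not 2/3 = 0
not x_2 iff not x_3 = 0 iff 0 = 1
x_3 iff x_3 = 2/3 iff 2/3 = 1
not (x_3 iff x_3) = not 1 = 0
x_2 iff x_1 = 2/3 iff 1/3 = 1/3
(x_2 iff x_1) iff x_2 = 1/3 iff 2/3 = 1/3
not (x_3 iff x_3) or ((x_2 iff x_1) iff x_2) = 0 or 1/3 = 1/3
(not x_2 iff not x_3) iff (not (x_3 iff x_3) or ((x_2 iff x_1) iff x_2)) = 1 iff 1/3 = 1/3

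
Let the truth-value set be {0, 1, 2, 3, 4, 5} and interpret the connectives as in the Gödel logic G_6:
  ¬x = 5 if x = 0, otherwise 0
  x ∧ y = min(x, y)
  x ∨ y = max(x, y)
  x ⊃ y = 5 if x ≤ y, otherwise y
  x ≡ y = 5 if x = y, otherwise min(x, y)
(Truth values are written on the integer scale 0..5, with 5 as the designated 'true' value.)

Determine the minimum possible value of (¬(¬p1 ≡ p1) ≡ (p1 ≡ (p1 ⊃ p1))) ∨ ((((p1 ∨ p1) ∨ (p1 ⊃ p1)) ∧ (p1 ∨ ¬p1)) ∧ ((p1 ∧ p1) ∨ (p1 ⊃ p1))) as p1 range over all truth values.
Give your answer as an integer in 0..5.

Take p1 = 1:
¬p1 = ¬1 = 0
¬p1 ≡ p1 = 0 ≡ 1 = 0
¬(¬p1 ≡ p1) = ¬0 = 5
p1 ⊃ p1 = 1 ⊃ 1 = 5
p1 ≡ (p1 ⊃ p1) = 1 ≡ 5 = 1
¬(¬p1 ≡ p1) ≡ (p1 ≡ (p1 ⊃ p1)) = 5 ≡ 1 = 1
p1 ∨ p1 = 1 ∨ 1 = 1
p1 ⊃ p1 = 1 ⊃ 1 = 5
(p1 ∨ p1) ∨ (p1 ⊃ p1) = 1 ∨ 5 = 5
¬p1 = ¬1 = 0
p1 ∨ ¬p1 = 1 ∨ 0 = 1
((p1 ∨ p1) ∨ (p1 ⊃ p1)) ∧ (p1 ∨ ¬p1) = 5 ∧ 1 = 1
p1 ∧ p1 = 1 ∧ 1 = 1
p1 ⊃ p1 = 1 ⊃ 1 = 5
(p1 ∧ p1) ∨ (p1 ⊃ p1) = 1 ∨ 5 = 5
(((p1 ∨ p1) ∨ (p1 ⊃ p1)) ∧ (p1 ∨ ¬p1)) ∧ ((p1 ∧ p1) ∨ (p1 ⊃ p1)) = 1 ∧ 5 = 1
(¬(¬p1 ≡ p1) ≡ (p1 ≡ (p1 ⊃ p1))) ∨ ((((p1 ∨ p1) ∨ (p1 ⊃ p1)) ∧ (p1 ∨ ¬p1)) ∧ ((p1 ∧ p1) ∨ (p1 ⊃ p1))) = 1 ∨ 1 = 1
No assignment yields a value below 1, so this is the minimum.

1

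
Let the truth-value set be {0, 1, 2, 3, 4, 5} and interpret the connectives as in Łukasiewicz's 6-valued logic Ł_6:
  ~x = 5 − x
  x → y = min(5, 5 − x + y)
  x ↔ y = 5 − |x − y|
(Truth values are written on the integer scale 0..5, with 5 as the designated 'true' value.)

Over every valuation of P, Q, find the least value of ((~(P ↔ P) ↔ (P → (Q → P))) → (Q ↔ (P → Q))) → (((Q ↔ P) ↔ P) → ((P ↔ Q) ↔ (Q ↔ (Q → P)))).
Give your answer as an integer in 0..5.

Take P = 2, Q = 0:
P ↔ P = 2 ↔ 2 = 5
~(P ↔ P) = ~5 = 0
Q → P = 0 → 2 = 5
P → (Q → P) = 2 → 5 = 5
~(P ↔ P) ↔ (P → (Q → P)) = 0 ↔ 5 = 0
P → Q = 2 → 0 = 3
Q ↔ (P → Q) = 0 ↔ 3 = 2
(~(P ↔ P) ↔ (P → (Q → P))) → (Q ↔ (P → Q)) = 0 → 2 = 5
Q ↔ P = 0 ↔ 2 = 3
(Q ↔ P) ↔ P = 3 ↔ 2 = 4
P ↔ Q = 2 ↔ 0 = 3
Q → P = 0 → 2 = 5
Q ↔ (Q → P) = 0 ↔ 5 = 0
(P ↔ Q) ↔ (Q ↔ (Q → P)) = 3 ↔ 0 = 2
((Q ↔ P) ↔ P) → ((P ↔ Q) ↔ (Q ↔ (Q → P))) = 4 → 2 = 3
((~(P ↔ P) ↔ (P → (Q → P))) → (Q ↔ (P → Q))) → (((Q ↔ P) ↔ P) → ((P ↔ Q) ↔ (Q ↔ (Q → P)))) = 5 → 3 = 3
No assignment yields a value below 3, so this is the minimum.

3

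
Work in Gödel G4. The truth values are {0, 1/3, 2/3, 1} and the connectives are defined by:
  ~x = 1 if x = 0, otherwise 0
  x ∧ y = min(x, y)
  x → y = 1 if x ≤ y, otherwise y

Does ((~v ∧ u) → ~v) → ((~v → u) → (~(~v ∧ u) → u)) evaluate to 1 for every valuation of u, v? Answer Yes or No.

No

Counterexample: take u = 0, v = 1/3.
~v = ~1/3 = 0
~v ∧ u = 0 ∧ 0 = 0
~v = ~1/3 = 0
(~v ∧ u) → ~v = 0 → 0 = 1
~v = ~1/3 = 0
~v → u = 0 → 0 = 1
~v = ~1/3 = 0
~v ∧ u = 0 ∧ 0 = 0
~(~v ∧ u) = ~0 = 1
~(~v ∧ u) → u = 1 → 0 = 0
(~v → u) → (~(~v ∧ u) → u) = 1 → 0 = 0
((~v ∧ u) → ~v) → ((~v → u) → (~(~v ∧ u) → u)) = 1 → 0 = 0
This gives 0 ≠ 1.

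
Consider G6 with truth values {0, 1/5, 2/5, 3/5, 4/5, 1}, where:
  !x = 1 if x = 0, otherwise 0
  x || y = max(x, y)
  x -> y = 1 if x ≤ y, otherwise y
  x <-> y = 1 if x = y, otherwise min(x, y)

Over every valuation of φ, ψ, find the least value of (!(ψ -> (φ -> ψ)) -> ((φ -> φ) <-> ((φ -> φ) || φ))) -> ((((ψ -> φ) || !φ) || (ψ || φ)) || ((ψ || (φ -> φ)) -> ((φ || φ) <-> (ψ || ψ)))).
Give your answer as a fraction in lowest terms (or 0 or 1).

Take φ = 1/5, ψ = 2/5:
φ -> ψ = 1/5 -> 2/5 = 1
ψ -> (φ -> ψ) = 2/5 -> 1 = 1
!(ψ -> (φ -> ψ)) = !1 = 0
φ -> φ = 1/5 -> 1/5 = 1
φ -> φ = 1/5 -> 1/5 = 1
(φ -> φ) || φ = 1 || 1/5 = 1
(φ -> φ) <-> ((φ -> φ) || φ) = 1 <-> 1 = 1
!(ψ -> (φ -> ψ)) -> ((φ -> φ) <-> ((φ -> φ) || φ)) = 0 -> 1 = 1
ψ -> φ = 2/5 -> 1/5 = 1/5
!φ = !1/5 = 0
(ψ -> φ) || !φ = 1/5 || 0 = 1/5
ψ || φ = 2/5 || 1/5 = 2/5
((ψ -> φ) || !φ) || (ψ || φ) = 1/5 || 2/5 = 2/5
φ -> φ = 1/5 -> 1/5 = 1
ψ || (φ -> φ) = 2/5 || 1 = 1
φ || φ = 1/5 || 1/5 = 1/5
ψ || ψ = 2/5 || 2/5 = 2/5
(φ || φ) <-> (ψ || ψ) = 1/5 <-> 2/5 = 1/5
(ψ || (φ -> φ)) -> ((φ || φ) <-> (ψ || ψ)) = 1 -> 1/5 = 1/5
(((ψ -> φ) || !φ) || (ψ || φ)) || ((ψ || (φ -> φ)) -> ((φ || φ) <-> (ψ || ψ))) = 2/5 || 1/5 = 2/5
(!(ψ -> (φ -> ψ)) -> ((φ -> φ) <-> ((φ -> φ) || φ))) -> ((((ψ -> φ) || !φ) || (ψ || φ)) || ((ψ || (φ -> φ)) -> ((φ || φ) <-> (ψ || ψ)))) = 1 -> 2/5 = 2/5
No assignment yields a value below 2/5, so this is the minimum.

2/5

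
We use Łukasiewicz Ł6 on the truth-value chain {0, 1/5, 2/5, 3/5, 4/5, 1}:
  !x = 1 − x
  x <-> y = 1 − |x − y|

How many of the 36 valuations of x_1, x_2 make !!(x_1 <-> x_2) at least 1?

value 1: 6 assignments (counts)
value 4/5: 10 assignments
value 3/5: 8 assignments
value 2/5: 6 assignments
value 1/5: 4 assignments
value 0: 2 assignments
So 6 of the 36 assignments meet the threshold.

6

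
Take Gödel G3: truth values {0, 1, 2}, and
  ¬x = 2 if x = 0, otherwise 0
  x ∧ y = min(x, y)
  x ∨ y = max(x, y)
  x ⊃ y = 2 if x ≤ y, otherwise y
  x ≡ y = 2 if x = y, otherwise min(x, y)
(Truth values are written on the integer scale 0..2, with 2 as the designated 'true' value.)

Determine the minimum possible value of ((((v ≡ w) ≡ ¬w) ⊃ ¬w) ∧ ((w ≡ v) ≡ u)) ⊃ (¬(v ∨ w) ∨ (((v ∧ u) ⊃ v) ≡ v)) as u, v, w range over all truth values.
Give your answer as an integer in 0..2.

Take u = 0, v = 1, w = 0:
v ≡ w = 1 ≡ 0 = 0
¬w = ¬0 = 2
(v ≡ w) ≡ ¬w = 0 ≡ 2 = 0
¬w = ¬0 = 2
((v ≡ w) ≡ ¬w) ⊃ ¬w = 0 ⊃ 2 = 2
w ≡ v = 0 ≡ 1 = 0
(w ≡ v) ≡ u = 0 ≡ 0 = 2
(((v ≡ w) ≡ ¬w) ⊃ ¬w) ∧ ((w ≡ v) ≡ u) = 2 ∧ 2 = 2
v ∨ w = 1 ∨ 0 = 1
¬(v ∨ w) = ¬1 = 0
v ∧ u = 1 ∧ 0 = 0
(v ∧ u) ⊃ v = 0 ⊃ 1 = 2
((v ∧ u) ⊃ v) ≡ v = 2 ≡ 1 = 1
¬(v ∨ w) ∨ (((v ∧ u) ⊃ v) ≡ v) = 0 ∨ 1 = 1
((((v ≡ w) ≡ ¬w) ⊃ ¬w) ∧ ((w ≡ v) ≡ u)) ⊃ (¬(v ∨ w) ∨ (((v ∧ u) ⊃ v) ≡ v)) = 2 ⊃ 1 = 1
No assignment yields a value below 1, so this is the minimum.

1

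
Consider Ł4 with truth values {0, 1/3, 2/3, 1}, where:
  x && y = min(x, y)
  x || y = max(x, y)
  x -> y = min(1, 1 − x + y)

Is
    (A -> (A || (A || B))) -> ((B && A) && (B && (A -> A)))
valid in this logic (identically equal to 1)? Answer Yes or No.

Counterexample: take A = 0, B = 0.
A || B = 0 || 0 = 0
A || (A || B) = 0 || 0 = 0
A -> (A || (A || B)) = 0 -> 0 = 1
B && A = 0 && 0 = 0
A -> A = 0 -> 0 = 1
B && (A -> A) = 0 && 1 = 0
(B && A) && (B && (A -> A)) = 0 && 0 = 0
(A -> (A || (A || B))) -> ((B && A) && (B && (A -> A))) = 1 -> 0 = 0
This gives 0 ≠ 1.

No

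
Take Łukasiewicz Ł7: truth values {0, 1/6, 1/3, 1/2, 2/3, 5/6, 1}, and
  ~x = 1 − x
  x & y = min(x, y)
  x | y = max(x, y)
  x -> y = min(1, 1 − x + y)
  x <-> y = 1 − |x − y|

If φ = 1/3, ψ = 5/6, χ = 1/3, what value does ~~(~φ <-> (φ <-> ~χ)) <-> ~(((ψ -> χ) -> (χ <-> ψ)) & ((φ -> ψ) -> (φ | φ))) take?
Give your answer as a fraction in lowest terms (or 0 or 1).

2/3

~φ = ~1/3 = 2/3
~χ = ~1/3 = 2/3
φ <-> ~χ = 1/3 <-> 2/3 = 2/3
~φ <-> (φ <-> ~χ) = 2/3 <-> 2/3 = 1
~(~φ <-> (φ <-> ~χ)) = ~1 = 0
~~(~φ <-> (φ <-> ~χ)) = ~0 = 1
ψ -> χ = 5/6 -> 1/3 = 1/2
χ <-> ψ = 1/3 <-> 5/6 = 1/2
(ψ -> χ) -> (χ <-> ψ) = 1/2 -> 1/2 = 1
φ -> ψ = 1/3 -> 5/6 = 1
φ | φ = 1/3 | 1/3 = 1/3
(φ -> ψ) -> (φ | φ) = 1 -> 1/3 = 1/3
((ψ -> χ) -> (χ <-> ψ)) & ((φ -> ψ) -> (φ | φ)) = 1 & 1/3 = 1/3
~(((ψ -> χ) -> (χ <-> ψ)) & ((φ -> ψ) -> (φ | φ))) = ~1/3 = 2/3
~~(~φ <-> (φ <-> ~χ)) <-> ~(((ψ -> χ) -> (χ <-> ψ)) & ((φ -> ψ) -> (φ | φ))) = 1 <-> 2/3 = 2/3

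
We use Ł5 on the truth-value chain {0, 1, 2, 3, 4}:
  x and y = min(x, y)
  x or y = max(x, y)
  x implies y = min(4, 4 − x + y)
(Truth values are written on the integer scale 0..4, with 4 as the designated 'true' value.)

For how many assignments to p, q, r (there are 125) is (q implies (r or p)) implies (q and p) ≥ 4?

value 4: 15 assignments (counts)
value 3: 20 assignments
value 2: 25 assignments
value 1: 30 assignments
value 0: 35 assignments
So 15 of the 125 assignments meet the threshold.

15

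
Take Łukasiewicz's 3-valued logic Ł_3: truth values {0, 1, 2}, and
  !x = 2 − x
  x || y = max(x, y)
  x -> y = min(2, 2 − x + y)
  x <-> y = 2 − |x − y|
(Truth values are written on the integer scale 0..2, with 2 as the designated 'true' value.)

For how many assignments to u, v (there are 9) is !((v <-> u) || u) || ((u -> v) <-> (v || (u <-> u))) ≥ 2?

6

u = 0, v = 0 ↦ 2  ≥
u = 0, v = 1 ↦ 2  ≥
u = 0, v = 2 ↦ 2  ≥
u = 1, v = 0 ↦ 1  <
u = 1, v = 1 ↦ 2  ≥
u = 1, v = 2 ↦ 2  ≥
u = 2, v = 0 ↦ 0  <
u = 2, v = 1 ↦ 1  <
u = 2, v = 2 ↦ 2  ≥
So 6 of the 9 assignments meet the threshold.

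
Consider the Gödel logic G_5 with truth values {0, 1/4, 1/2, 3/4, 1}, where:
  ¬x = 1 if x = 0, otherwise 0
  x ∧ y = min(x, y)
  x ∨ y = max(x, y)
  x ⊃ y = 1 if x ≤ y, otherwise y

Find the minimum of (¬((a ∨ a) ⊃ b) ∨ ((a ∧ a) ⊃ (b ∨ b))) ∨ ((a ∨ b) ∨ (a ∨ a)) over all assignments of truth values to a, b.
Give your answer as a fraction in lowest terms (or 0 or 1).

Take a = 1/2, b = 1/4:
a ∨ a = 1/2 ∨ 1/2 = 1/2
(a ∨ a) ⊃ b = 1/2 ⊃ 1/4 = 1/4
¬((a ∨ a) ⊃ b) = ¬1/4 = 0
a ∧ a = 1/2 ∧ 1/2 = 1/2
b ∨ b = 1/4 ∨ 1/4 = 1/4
(a ∧ a) ⊃ (b ∨ b) = 1/2 ⊃ 1/4 = 1/4
¬((a ∨ a) ⊃ b) ∨ ((a ∧ a) ⊃ (b ∨ b)) = 0 ∨ 1/4 = 1/4
a ∨ b = 1/2 ∨ 1/4 = 1/2
a ∨ a = 1/2 ∨ 1/2 = 1/2
(a ∨ b) ∨ (a ∨ a) = 1/2 ∨ 1/2 = 1/2
(¬((a ∨ a) ⊃ b) ∨ ((a ∧ a) ⊃ (b ∨ b))) ∨ ((a ∨ b) ∨ (a ∨ a)) = 1/4 ∨ 1/2 = 1/2
No assignment yields a value below 1/2, so this is the minimum.

1/2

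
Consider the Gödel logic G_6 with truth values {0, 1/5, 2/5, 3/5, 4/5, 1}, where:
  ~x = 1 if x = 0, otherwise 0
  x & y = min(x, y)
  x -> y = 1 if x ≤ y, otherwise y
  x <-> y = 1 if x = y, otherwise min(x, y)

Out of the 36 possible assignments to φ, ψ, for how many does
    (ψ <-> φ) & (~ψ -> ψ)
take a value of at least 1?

value 1: 5 assignments (counts)
value 4/5: 2 assignments
value 3/5: 4 assignments
value 2/5: 6 assignments
value 1/5: 8 assignments
value 0: 11 assignments
So 5 of the 36 assignments meet the threshold.

5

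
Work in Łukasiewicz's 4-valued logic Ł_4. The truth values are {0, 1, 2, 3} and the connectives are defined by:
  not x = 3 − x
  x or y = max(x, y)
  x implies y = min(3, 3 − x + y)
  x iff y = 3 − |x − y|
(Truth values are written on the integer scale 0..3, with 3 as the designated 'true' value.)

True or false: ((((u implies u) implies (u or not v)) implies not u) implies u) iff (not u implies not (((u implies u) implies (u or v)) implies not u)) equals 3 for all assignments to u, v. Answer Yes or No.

No

Counterexample: take u = 1, v = 0.
u implies u = 1 implies 1 = 3
not v = not 0 = 3
u or not v = 1 or 3 = 3
(u implies u) implies (u or not v) = 3 implies 3 = 3
not u = not 1 = 2
((u implies u) implies (u or not v)) implies not u = 3 implies 2 = 2
(((u implies u) implies (u or not v)) implies not u) implies u = 2 implies 1 = 2
not u = not 1 = 2
u implies u = 1 implies 1 = 3
u or v = 1 or 0 = 1
(u implies u) implies (u or v) = 3 implies 1 = 1
not u = not 1 = 2
((u implies u) implies (u or v)) implies not u = 1 implies 2 = 3
not (((u implies u) implies (u or v)) implies not u) = not 3 = 0
not u implies not (((u implies u) implies (u or v)) implies not u) = 2 implies 0 = 1
((((u implies u) implies (u or not v)) implies not u) implies u) iff (not u implies not (((u implies u) implies (u or v)) implies not u)) = 2 iff 1 = 2
This gives 2 ≠ 3.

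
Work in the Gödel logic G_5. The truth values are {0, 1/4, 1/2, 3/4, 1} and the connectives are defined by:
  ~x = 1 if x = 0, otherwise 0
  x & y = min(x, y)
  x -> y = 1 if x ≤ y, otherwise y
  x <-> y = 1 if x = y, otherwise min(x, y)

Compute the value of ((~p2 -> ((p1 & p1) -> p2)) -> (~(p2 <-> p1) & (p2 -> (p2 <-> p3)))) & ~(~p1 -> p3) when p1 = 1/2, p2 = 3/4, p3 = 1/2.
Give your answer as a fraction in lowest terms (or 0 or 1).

~p2 = ~3/4 = 0
p1 & p1 = 1/2 & 1/2 = 1/2
(p1 & p1) -> p2 = 1/2 -> 3/4 = 1
~p2 -> ((p1 & p1) -> p2) = 0 -> 1 = 1
p2 <-> p1 = 3/4 <-> 1/2 = 1/2
~(p2 <-> p1) = ~1/2 = 0
p2 <-> p3 = 3/4 <-> 1/2 = 1/2
p2 -> (p2 <-> p3) = 3/4 -> 1/2 = 1/2
~(p2 <-> p1) & (p2 -> (p2 <-> p3)) = 0 & 1/2 = 0
(~p2 -> ((p1 & p1) -> p2)) -> (~(p2 <-> p1) & (p2 -> (p2 <-> p3))) = 1 -> 0 = 0
~p1 = ~1/2 = 0
~p1 -> p3 = 0 -> 1/2 = 1
~(~p1 -> p3) = ~1 = 0
((~p2 -> ((p1 & p1) -> p2)) -> (~(p2 <-> p1) & (p2 -> (p2 <-> p3)))) & ~(~p1 -> p3) = 0 & 0 = 0

0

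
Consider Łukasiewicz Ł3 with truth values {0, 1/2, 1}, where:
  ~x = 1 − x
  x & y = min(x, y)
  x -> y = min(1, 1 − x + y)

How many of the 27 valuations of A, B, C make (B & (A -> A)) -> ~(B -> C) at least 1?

value 1: 15 assignments (counts)
value 1/2: 9 assignments
value 0: 3 assignments
So 15 of the 27 assignments meet the threshold.

15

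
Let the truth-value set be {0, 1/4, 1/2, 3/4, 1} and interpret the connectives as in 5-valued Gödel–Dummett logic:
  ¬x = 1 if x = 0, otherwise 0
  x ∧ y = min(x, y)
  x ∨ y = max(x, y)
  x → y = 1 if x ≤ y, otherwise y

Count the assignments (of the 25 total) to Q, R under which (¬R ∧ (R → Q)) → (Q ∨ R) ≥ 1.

21

value 1: 21 assignments (counts)
value 3/4: 1 assignment
value 1/2: 1 assignment
value 1/4: 1 assignment
value 0: 1 assignment
So 21 of the 25 assignments meet the threshold.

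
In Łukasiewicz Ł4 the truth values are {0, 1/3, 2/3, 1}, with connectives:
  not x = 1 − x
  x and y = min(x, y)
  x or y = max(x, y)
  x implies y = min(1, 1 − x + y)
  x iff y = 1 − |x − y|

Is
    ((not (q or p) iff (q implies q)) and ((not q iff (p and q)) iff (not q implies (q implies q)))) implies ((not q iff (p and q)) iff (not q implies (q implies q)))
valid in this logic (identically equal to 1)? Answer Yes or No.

p = 0, q = 0 ↦ 1
p = 0, q = 1/3 ↦ 1
p = 0, q = 2/3 ↦ 1
p = 0, q = 1 ↦ 1
p = 1/3, q = 0 ↦ 1
p = 1/3, q = 1/3 ↦ 1
p = 1/3, q = 2/3 ↦ 1
p = 1/3, q = 1 ↦ 1
p = 2/3, q = 0 ↦ 1
p = 2/3, q = 1/3 ↦ 1
p = 2/3, q = 2/3 ↦ 1
p = 2/3, q = 1 ↦ 1
p = 1, q = 0 ↦ 1
p = 1, q = 1/3 ↦ 1
p = 1, q = 2/3 ↦ 1
p = 1, q = 1 ↦ 1
Every assignment gives a value ≥ 1.

Yes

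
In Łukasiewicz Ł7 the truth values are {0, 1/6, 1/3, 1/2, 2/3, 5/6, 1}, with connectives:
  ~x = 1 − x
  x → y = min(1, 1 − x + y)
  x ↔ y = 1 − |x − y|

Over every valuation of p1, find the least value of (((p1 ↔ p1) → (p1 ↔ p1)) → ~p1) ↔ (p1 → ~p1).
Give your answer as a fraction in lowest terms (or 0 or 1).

Take p1 = 1/2:
p1 ↔ p1 = 1/2 ↔ 1/2 = 1
p1 ↔ p1 = 1/2 ↔ 1/2 = 1
(p1 ↔ p1) → (p1 ↔ p1) = 1 → 1 = 1
~p1 = ~1/2 = 1/2
((p1 ↔ p1) → (p1 ↔ p1)) → ~p1 = 1 → 1/2 = 1/2
~p1 = ~1/2 = 1/2
p1 → ~p1 = 1/2 → 1/2 = 1
(((p1 ↔ p1) → (p1 ↔ p1)) → ~p1) ↔ (p1 → ~p1) = 1/2 ↔ 1 = 1/2
No assignment yields a value below 1/2, so this is the minimum.

1/2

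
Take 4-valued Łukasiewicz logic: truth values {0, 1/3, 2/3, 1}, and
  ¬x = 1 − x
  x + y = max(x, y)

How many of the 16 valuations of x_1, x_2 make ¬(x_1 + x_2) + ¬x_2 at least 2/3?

x_1 = 0, x_2 = 0 ↦ 1  ≥
x_1 = 0, x_2 = 1/3 ↦ 2/3  ≥
x_1 = 0, x_2 = 2/3 ↦ 1/3  <
x_1 = 0, x_2 = 1 ↦ 0  <
x_1 = 1/3, x_2 = 0 ↦ 1  ≥
x_1 = 1/3, x_2 = 1/3 ↦ 2/3  ≥
x_1 = 1/3, x_2 = 2/3 ↦ 1/3  <
x_1 = 1/3, x_2 = 1 ↦ 0  <
x_1 = 2/3, x_2 = 0 ↦ 1  ≥
x_1 = 2/3, x_2 = 1/3 ↦ 2/3  ≥
x_1 = 2/3, x_2 = 2/3 ↦ 1/3  <
x_1 = 2/3, x_2 = 1 ↦ 0  <
x_1 = 1, x_2 = 0 ↦ 1  ≥
x_1 = 1, x_2 = 1/3 ↦ 2/3  ≥
x_1 = 1, x_2 = 2/3 ↦ 1/3  <
x_1 = 1, x_2 = 1 ↦ 0  <
So 8 of the 16 assignments meet the threshold.

8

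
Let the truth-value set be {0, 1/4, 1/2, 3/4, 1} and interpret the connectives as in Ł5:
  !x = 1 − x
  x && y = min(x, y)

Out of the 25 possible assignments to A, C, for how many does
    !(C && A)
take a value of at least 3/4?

16

value 1: 9 assignments (counts)
value 3/4: 7 assignments (counts)
value 1/2: 5 assignments
value 1/4: 3 assignments
value 0: 1 assignment
So 16 of the 25 assignments meet the threshold.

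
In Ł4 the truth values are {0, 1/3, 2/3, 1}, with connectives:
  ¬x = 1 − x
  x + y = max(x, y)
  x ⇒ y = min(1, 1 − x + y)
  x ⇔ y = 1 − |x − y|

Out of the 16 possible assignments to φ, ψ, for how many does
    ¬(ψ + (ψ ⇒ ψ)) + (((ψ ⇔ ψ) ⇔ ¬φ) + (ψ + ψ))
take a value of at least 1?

φ = 0, ψ = 0 ↦ 1  ≥
φ = 0, ψ = 1/3 ↦ 1  ≥
φ = 0, ψ = 2/3 ↦ 1  ≥
φ = 0, ψ = 1 ↦ 1  ≥
φ = 1/3, ψ = 0 ↦ 2/3  <
φ = 1/3, ψ = 1/3 ↦ 2/3  <
φ = 1/3, ψ = 2/3 ↦ 2/3  <
φ = 1/3, ψ = 1 ↦ 1  ≥
φ = 2/3, ψ = 0 ↦ 1/3  <
φ = 2/3, ψ = 1/3 ↦ 1/3  <
φ = 2/3, ψ = 2/3 ↦ 2/3  <
φ = 2/3, ψ = 1 ↦ 1  ≥
φ = 1, ψ = 0 ↦ 0  <
φ = 1, ψ = 1/3 ↦ 1/3  <
φ = 1, ψ = 2/3 ↦ 2/3  <
φ = 1, ψ = 1 ↦ 1  ≥
So 7 of the 16 assignments meet the threshold.

7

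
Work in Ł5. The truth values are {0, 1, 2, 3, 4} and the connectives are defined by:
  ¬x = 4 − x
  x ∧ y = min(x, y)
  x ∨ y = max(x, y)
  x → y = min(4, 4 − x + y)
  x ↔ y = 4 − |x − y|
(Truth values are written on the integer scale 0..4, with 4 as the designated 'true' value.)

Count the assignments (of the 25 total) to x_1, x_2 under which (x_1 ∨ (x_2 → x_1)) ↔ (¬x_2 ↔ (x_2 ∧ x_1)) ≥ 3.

7

value 4: 7 assignments (counts)
value 2: 11 assignments
value 0: 7 assignments
So 7 of the 25 assignments meet the threshold.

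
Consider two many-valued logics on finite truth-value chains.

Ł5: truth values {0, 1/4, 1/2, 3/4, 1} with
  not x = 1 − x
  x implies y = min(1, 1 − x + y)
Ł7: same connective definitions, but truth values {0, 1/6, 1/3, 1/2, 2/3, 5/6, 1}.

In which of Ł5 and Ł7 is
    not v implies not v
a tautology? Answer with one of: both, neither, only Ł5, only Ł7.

In Ł5: every assignment gives 1 — tautology.
In Ł7: every assignment gives 1 — tautology.

both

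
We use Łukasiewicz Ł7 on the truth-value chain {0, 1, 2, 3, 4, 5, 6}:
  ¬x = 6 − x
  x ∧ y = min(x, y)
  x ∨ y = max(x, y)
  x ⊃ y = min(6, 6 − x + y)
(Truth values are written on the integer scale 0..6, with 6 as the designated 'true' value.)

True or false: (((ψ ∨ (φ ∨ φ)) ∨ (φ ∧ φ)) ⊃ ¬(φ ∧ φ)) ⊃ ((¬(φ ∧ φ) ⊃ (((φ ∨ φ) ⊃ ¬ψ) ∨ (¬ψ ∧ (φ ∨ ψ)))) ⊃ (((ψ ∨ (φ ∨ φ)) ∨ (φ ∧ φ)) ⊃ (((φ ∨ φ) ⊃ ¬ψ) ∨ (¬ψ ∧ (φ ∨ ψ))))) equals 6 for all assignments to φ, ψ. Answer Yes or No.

Yes

At φ = 4, ψ = 2, for instance:
φ ∨ φ = 4 ∨ 4 = 4
ψ ∨ (φ ∨ φ) = 2 ∨ 4 = 4
φ ∧ φ = 4 ∧ 4 = 4
(ψ ∨ (φ ∨ φ)) ∨ (φ ∧ φ) = 4 ∨ 4 = 4
φ ∧ φ = 4 ∧ 4 = 4
¬(φ ∧ φ) = ¬4 = 2
((ψ ∨ (φ ∨ φ)) ∨ (φ ∧ φ)) ⊃ ¬(φ ∧ φ) = 4 ⊃ 2 = 4
φ ∨ φ = 4 ∨ 4 = 4
¬ψ = ¬2 = 4
(φ ∨ φ) ⊃ ¬ψ = 4 ⊃ 4 = 6
¬ψ = ¬2 = 4
φ ∨ ψ = 4 ∨ 2 = 4
¬ψ ∧ (φ ∨ ψ) = 4 ∧ 4 = 4
((φ ∨ φ) ⊃ ¬ψ) ∨ (¬ψ ∧ (φ ∨ ψ)) = 6 ∨ 4 = 6
¬(φ ∧ φ) ⊃ (((φ ∨ φ) ⊃ ¬ψ) ∨ (¬ψ ∧ (φ ∨ ψ))) = 2 ⊃ 6 = 6
((ψ ∨ (φ ∨ φ)) ∨ (φ ∧ φ)) ⊃ (((φ ∨ φ) ⊃ ¬ψ) ∨ (¬ψ ∧ (φ ∨ ψ))) = 4 ⊃ 6 = 6
(¬(φ ∧ φ) ⊃ (((φ ∨ φ) ⊃ ¬ψ) ∨ (¬ψ ∧ (φ ∨ ψ)))) ⊃ (((ψ ∨ (φ ∨ φ)) ∨ (φ ∧ φ)) ⊃ (((φ ∨ φ) ⊃ ¬ψ) ∨ (¬ψ ∧ (φ ∨ ψ)))) = 6 ⊃ 6 = 6
(((ψ ∨ (φ ∨ φ)) ∨ (φ ∧ φ)) ⊃ ¬(φ ∧ φ)) ⊃ ((¬(φ ∧ φ) ⊃ (((φ ∨ φ) ⊃ ¬ψ) ∨ (¬ψ ∧ (φ ∨ ψ)))) ⊃ (((ψ ∨ (φ ∨ φ)) ∨ (φ ∧ φ)) ⊃ (((φ ∨ φ) ⊃ ¬ψ) ∨ (¬ψ ∧ (φ ∨ ψ))))) = 4 ⊃ 6 = 6
and checking the remaining 48 assignments likewise gives ≥ 6 in every case.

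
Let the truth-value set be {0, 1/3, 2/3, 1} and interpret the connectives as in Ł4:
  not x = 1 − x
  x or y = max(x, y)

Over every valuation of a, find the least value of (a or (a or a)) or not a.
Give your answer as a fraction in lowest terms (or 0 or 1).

Take a = 1/3:
a or a = 1/3 or 1/3 = 1/3
a or (a or a) = 1/3 or 1/3 = 1/3
not a = not 1/3 = 2/3
(a or (a or a)) or not a = 1/3 or 2/3 = 2/3
No assignment yields a value below 2/3, so this is the minimum.

2/3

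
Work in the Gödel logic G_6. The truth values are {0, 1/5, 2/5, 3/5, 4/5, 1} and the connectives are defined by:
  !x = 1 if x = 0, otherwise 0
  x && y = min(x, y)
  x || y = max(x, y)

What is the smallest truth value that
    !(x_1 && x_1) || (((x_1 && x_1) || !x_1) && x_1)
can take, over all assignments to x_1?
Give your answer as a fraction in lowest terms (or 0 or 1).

Take x_1 = 1/5:
x_1 && x_1 = 1/5 && 1/5 = 1/5
!(x_1 && x_1) = !1/5 = 0
x_1 && x_1 = 1/5 && 1/5 = 1/5
!x_1 = !1/5 = 0
(x_1 && x_1) || !x_1 = 1/5 || 0 = 1/5
((x_1 && x_1) || !x_1) && x_1 = 1/5 && 1/5 = 1/5
!(x_1 && x_1) || (((x_1 && x_1) || !x_1) && x_1) = 0 || 1/5 = 1/5
No assignment yields a value below 1/5, so this is the minimum.

1/5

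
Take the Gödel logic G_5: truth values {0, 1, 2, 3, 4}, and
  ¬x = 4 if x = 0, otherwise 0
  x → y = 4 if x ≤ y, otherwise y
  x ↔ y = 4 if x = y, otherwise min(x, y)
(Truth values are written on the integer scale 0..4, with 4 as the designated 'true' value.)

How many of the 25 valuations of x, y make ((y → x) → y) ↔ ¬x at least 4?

value 4: 8 assignments (counts)
value 0: 17 assignments
So 8 of the 25 assignments meet the threshold.

8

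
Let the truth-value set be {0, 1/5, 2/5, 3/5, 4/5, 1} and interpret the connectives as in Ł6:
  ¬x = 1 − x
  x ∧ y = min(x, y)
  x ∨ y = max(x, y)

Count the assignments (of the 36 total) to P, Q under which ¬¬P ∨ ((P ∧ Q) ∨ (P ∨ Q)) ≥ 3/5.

value 1: 11 assignments (counts)
value 4/5: 9 assignments (counts)
value 3/5: 7 assignments (counts)
value 2/5: 5 assignments
value 1/5: 3 assignments
value 0: 1 assignment
So 27 of the 36 assignments meet the threshold.

27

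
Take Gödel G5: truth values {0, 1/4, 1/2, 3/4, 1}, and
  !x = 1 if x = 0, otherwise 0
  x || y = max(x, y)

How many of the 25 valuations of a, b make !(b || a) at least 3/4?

1

value 1: 1 assignment (counts)
value 0: 24 assignments
So 1 of the 25 assignments meets the threshold.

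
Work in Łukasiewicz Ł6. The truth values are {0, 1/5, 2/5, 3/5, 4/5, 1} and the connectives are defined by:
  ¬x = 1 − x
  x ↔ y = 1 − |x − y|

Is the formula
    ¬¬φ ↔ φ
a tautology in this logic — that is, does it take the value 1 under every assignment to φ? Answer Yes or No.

Yes

φ = 0 ↦ 1
φ = 1/5 ↦ 1
φ = 2/5 ↦ 1
φ = 3/5 ↦ 1
φ = 4/5 ↦ 1
φ = 1 ↦ 1
Every assignment gives a value ≥ 1.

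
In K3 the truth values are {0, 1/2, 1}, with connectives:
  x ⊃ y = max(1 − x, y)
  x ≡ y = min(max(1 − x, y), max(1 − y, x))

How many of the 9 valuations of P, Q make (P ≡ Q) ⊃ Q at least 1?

P = 0, Q = 0 ↦ 0  <
P = 0, Q = 1/2 ↦ 1/2  <
P = 0, Q = 1 ↦ 1  ≥
P = 1/2, Q = 0 ↦ 1/2  <
P = 1/2, Q = 1/2 ↦ 1/2  <
P = 1/2, Q = 1 ↦ 1  ≥
P = 1, Q = 0 ↦ 1  ≥
P = 1, Q = 1/2 ↦ 1/2  <
P = 1, Q = 1 ↦ 1  ≥
So 4 of the 9 assignments meet the threshold.

4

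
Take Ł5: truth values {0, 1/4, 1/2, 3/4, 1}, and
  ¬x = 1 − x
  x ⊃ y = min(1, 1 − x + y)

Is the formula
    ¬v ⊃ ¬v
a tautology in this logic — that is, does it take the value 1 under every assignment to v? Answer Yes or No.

Yes

v = 0 ↦ 1
v = 1/4 ↦ 1
v = 1/2 ↦ 1
v = 3/4 ↦ 1
v = 1 ↦ 1
Every assignment gives a value ≥ 1.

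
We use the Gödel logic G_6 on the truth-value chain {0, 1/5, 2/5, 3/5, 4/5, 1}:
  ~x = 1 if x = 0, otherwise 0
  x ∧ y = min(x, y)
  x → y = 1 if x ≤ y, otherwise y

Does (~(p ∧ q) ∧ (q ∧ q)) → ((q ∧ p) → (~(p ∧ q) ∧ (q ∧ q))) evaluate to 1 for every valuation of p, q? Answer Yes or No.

At p = 2/5, q = 0, for instance:
p ∧ q = 2/5 ∧ 0 = 0
~(p ∧ q) = ~0 = 1
q ∧ q = 0 ∧ 0 = 0
~(p ∧ q) ∧ (q ∧ q) = 1 ∧ 0 = 0
q ∧ p = 0 ∧ 2/5 = 0
(q ∧ p) → (~(p ∧ q) ∧ (q ∧ q)) = 0 → 0 = 1
(~(p ∧ q) ∧ (q ∧ q)) → ((q ∧ p) → (~(p ∧ q) ∧ (q ∧ q))) = 0 → 1 = 1
and checking the remaining 35 assignments likewise gives ≥ 1 in every case.

Yes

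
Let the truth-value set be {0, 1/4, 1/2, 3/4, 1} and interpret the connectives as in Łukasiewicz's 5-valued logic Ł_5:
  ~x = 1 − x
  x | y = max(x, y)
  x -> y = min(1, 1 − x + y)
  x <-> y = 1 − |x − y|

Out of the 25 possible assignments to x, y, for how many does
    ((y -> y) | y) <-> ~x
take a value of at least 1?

5

value 1: 5 assignments (counts)
value 3/4: 5 assignments
value 1/2: 5 assignments
value 1/4: 5 assignments
value 0: 5 assignments
So 5 of the 25 assignments meet the threshold.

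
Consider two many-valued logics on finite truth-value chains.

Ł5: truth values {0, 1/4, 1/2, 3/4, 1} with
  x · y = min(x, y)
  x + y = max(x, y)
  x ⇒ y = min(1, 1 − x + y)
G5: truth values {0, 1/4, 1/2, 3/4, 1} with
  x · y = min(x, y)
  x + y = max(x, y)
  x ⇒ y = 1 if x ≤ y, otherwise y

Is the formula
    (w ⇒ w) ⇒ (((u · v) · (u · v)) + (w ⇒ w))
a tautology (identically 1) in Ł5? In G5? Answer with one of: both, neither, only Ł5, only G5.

In Ł5: every assignment gives 1 — tautology.
In G5: every assignment gives 1 — tautology.

both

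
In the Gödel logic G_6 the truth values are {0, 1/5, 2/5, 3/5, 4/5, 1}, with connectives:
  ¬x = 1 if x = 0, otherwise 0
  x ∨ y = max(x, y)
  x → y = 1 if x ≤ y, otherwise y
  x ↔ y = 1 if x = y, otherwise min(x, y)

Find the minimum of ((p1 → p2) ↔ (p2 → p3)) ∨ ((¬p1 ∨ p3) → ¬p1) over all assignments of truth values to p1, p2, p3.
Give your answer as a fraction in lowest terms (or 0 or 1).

Take p1 = 1/5, p2 = 0, p3 = 1/5:
p1 → p2 = 1/5 → 0 = 0
p2 → p3 = 0 → 1/5 = 1
(p1 → p2) ↔ (p2 → p3) = 0 ↔ 1 = 0
¬p1 = ¬1/5 = 0
¬p1 ∨ p3 = 0 ∨ 1/5 = 1/5
¬p1 = ¬1/5 = 0
(¬p1 ∨ p3) → ¬p1 = 1/5 → 0 = 0
((p1 → p2) ↔ (p2 → p3)) ∨ ((¬p1 ∨ p3) → ¬p1) = 0 ∨ 0 = 0
No assignment yields a value below 0, so this is the minimum.

0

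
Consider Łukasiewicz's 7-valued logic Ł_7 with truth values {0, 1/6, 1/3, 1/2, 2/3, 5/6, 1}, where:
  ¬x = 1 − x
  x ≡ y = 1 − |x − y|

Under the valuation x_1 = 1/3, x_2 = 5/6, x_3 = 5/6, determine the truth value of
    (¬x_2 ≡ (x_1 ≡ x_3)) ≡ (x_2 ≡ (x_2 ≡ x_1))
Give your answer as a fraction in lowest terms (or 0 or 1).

¬x_2 = ¬5/6 = 1/6
x_1 ≡ x_3 = 1/3 ≡ 5/6 = 1/2
¬x_2 ≡ (x_1 ≡ x_3) = 1/6 ≡ 1/2 = 2/3
x_2 ≡ x_1 = 5/6 ≡ 1/3 = 1/2
x_2 ≡ (x_2 ≡ x_1) = 5/6 ≡ 1/2 = 2/3
(¬x_2 ≡ (x_1 ≡ x_3)) ≡ (x_2 ≡ (x_2 ≡ x_1)) = 2/3 ≡ 2/3 = 1

1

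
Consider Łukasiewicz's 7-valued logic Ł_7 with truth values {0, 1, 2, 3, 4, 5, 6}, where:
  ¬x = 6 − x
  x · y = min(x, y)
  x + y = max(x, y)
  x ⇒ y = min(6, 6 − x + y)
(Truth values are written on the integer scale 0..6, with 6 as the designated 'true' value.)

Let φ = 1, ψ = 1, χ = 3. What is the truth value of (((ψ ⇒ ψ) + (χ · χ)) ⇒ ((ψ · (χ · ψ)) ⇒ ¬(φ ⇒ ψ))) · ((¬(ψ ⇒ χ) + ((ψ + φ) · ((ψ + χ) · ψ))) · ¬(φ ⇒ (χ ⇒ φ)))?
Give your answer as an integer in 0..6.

0

ψ ⇒ ψ = 1 ⇒ 1 = 6
χ · χ = 3 · 3 = 3
(ψ ⇒ ψ) + (χ · χ) = 6 + 3 = 6
χ · ψ = 3 · 1 = 1
ψ · (χ · ψ) = 1 · 1 = 1
φ ⇒ ψ = 1 ⇒ 1 = 6
¬(φ ⇒ ψ) = ¬6 = 0
(ψ · (χ · ψ)) ⇒ ¬(φ ⇒ ψ) = 1 ⇒ 0 = 5
((ψ ⇒ ψ) + (χ · χ)) ⇒ ((ψ · (χ · ψ)) ⇒ ¬(φ ⇒ ψ)) = 6 ⇒ 5 = 5
ψ ⇒ χ = 1 ⇒ 3 = 6
¬(ψ ⇒ χ) = ¬6 = 0
ψ + φ = 1 + 1 = 1
ψ + χ = 1 + 3 = 3
(ψ + χ) · ψ = 3 · 1 = 1
(ψ + φ) · ((ψ + χ) · ψ) = 1 · 1 = 1
¬(ψ ⇒ χ) + ((ψ + φ) · ((ψ + χ) · ψ)) = 0 + 1 = 1
χ ⇒ φ = 3 ⇒ 1 = 4
φ ⇒ (χ ⇒ φ) = 1 ⇒ 4 = 6
¬(φ ⇒ (χ ⇒ φ)) = ¬6 = 0
(¬(ψ ⇒ χ) + ((ψ + φ) · ((ψ + χ) · ψ))) · ¬(φ ⇒ (χ ⇒ φ)) = 1 · 0 = 0
(((ψ ⇒ ψ) + (χ · χ)) ⇒ ((ψ · (χ · ψ)) ⇒ ¬(φ ⇒ ψ))) · ((¬(ψ ⇒ χ) + ((ψ + φ) · ((ψ + χ) · ψ))) · ¬(φ ⇒ (χ ⇒ φ))) = 5 · 0 = 0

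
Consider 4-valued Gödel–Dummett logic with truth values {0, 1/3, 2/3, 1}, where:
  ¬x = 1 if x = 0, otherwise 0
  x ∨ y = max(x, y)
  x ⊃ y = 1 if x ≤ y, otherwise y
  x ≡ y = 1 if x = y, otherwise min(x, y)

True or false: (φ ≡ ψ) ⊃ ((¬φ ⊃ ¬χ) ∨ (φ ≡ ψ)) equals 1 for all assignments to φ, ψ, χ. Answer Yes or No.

Yes

At φ = 1/3, ψ = 0, χ = 1/3, for instance:
φ ≡ ψ = 1/3 ≡ 0 = 0
¬φ = ¬1/3 = 0
¬χ = ¬1/3 = 0
¬φ ⊃ ¬χ = 0 ⊃ 0 = 1
(¬φ ⊃ ¬χ) ∨ (φ ≡ ψ) = 1 ∨ 0 = 1
(φ ≡ ψ) ⊃ ((¬φ ⊃ ¬χ) ∨ (φ ≡ ψ)) = 0 ⊃ 1 = 1
and checking the remaining 63 assignments likewise gives ≥ 1 in every case.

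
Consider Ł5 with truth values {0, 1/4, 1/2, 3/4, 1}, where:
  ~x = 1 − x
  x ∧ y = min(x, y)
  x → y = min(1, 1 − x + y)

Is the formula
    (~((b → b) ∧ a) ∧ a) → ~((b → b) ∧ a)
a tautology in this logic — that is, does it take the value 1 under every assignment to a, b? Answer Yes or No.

Yes

At a = 0, b = 3/4, for instance:
b → b = 3/4 → 3/4 = 1
(b → b) ∧ a = 1 ∧ 0 = 0
~((b → b) ∧ a) = ~0 = 1
~((b → b) ∧ a) ∧ a = 1 ∧ 0 = 0
(~((b → b) ∧ a) ∧ a) → ~((b → b) ∧ a) = 0 → 1 = 1
and checking the remaining 24 assignments likewise gives ≥ 1 in every case.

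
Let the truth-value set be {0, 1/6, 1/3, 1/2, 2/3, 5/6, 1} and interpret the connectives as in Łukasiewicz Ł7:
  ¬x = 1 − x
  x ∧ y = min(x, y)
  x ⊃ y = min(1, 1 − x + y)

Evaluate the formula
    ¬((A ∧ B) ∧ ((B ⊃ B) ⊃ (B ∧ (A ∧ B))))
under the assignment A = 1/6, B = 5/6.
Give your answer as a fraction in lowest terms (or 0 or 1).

A ∧ B = 1/6 ∧ 5/6 = 1/6
B ⊃ B = 5/6 ⊃ 5/6 = 1
A ∧ B = 1/6 ∧ 5/6 = 1/6
B ∧ (A ∧ B) = 5/6 ∧ 1/6 = 1/6
(B ⊃ B) ⊃ (B ∧ (A ∧ B)) = 1 ⊃ 1/6 = 1/6
(A ∧ B) ∧ ((B ⊃ B) ⊃ (B ∧ (A ∧ B))) = 1/6 ∧ 1/6 = 1/6
¬((A ∧ B) ∧ ((B ⊃ B) ⊃ (B ∧ (A ∧ B)))) = ¬1/6 = 5/6

5/6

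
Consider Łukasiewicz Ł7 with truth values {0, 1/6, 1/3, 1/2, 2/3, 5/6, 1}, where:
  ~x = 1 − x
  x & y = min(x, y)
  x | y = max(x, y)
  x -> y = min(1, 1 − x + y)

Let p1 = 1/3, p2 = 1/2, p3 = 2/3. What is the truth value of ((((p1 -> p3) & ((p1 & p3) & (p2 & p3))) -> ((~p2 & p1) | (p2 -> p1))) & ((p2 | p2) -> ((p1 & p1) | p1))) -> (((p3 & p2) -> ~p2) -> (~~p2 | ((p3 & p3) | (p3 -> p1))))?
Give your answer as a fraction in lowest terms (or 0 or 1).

p1 -> p3 = 1/3 -> 2/3 = 1
p1 & p3 = 1/3 & 2/3 = 1/3
p2 & p3 = 1/2 & 2/3 = 1/2
(p1 & p3) & (p2 & p3) = 1/3 & 1/2 = 1/3
(p1 -> p3) & ((p1 & p3) & (p2 & p3)) = 1 & 1/3 = 1/3
~p2 = ~1/2 = 1/2
~p2 & p1 = 1/2 & 1/3 = 1/3
p2 -> p1 = 1/2 -> 1/3 = 5/6
(~p2 & p1) | (p2 -> p1) = 1/3 | 5/6 = 5/6
((p1 -> p3) & ((p1 & p3) & (p2 & p3))) -> ((~p2 & p1) | (p2 -> p1)) = 1/3 -> 5/6 = 1
p2 | p2 = 1/2 | 1/2 = 1/2
p1 & p1 = 1/3 & 1/3 = 1/3
(p1 & p1) | p1 = 1/3 | 1/3 = 1/3
(p2 | p2) -> ((p1 & p1) | p1) = 1/2 -> 1/3 = 5/6
(((p1 -> p3) & ((p1 & p3) & (p2 & p3))) -> ((~p2 & p1) | (p2 -> p1))) & ((p2 | p2) -> ((p1 & p1) | p1)) = 1 & 5/6 = 5/6
p3 & p2 = 2/3 & 1/2 = 1/2
~p2 = ~1/2 = 1/2
(p3 & p2) -> ~p2 = 1/2 -> 1/2 = 1
~p2 = ~1/2 = 1/2
~~p2 = ~1/2 = 1/2
p3 & p3 = 2/3 & 2/3 = 2/3
p3 -> p1 = 2/3 -> 1/3 = 2/3
(p3 & p3) | (p3 -> p1) = 2/3 | 2/3 = 2/3
~~p2 | ((p3 & p3) | (p3 -> p1)) = 1/2 | 2/3 = 2/3
((p3 & p2) -> ~p2) -> (~~p2 | ((p3 & p3) | (p3 -> p1))) = 1 -> 2/3 = 2/3
((((p1 -> p3) & ((p1 & p3) & (p2 & p3))) -> ((~p2 & p1) | (p2 -> p1))) & ((p2 | p2) -> ((p1 & p1) | p1))) -> (((p3 & p2) -> ~p2) -> (~~p2 | ((p3 & p3) | (p3 -> p1)))) = 5/6 -> 2/3 = 5/6

5/6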